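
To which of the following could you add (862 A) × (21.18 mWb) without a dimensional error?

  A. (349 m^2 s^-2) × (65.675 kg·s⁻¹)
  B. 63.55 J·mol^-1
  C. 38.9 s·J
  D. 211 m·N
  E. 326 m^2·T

Reference: [A] · [kg·m²·s⁻²·A⁻¹] = kg·m²·s⁻².
Each option:
  A. [m²·s⁻²] · [kg·s⁻¹] = kg·m²·s⁻³
  B. J·mol⁻¹ = N·m·mol⁻¹ = kg·m²·s⁻²·mol⁻¹
  C. J·s = N·m·s = kg·m²·s⁻¹
  D. N·m = kg·m·s⁻²·m = kg·m²·s⁻²  ← same
  E. T·m² = Wb·m⁻²·m² = kg·m²·s⁻²·A⁻¹
Only D. matches kg·m²·s⁻².

D.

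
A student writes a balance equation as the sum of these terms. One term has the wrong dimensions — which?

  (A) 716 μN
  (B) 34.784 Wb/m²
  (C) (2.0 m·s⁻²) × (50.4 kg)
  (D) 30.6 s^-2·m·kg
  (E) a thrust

Work out the base dimensions of each:
  (A) N = kg·m·s⁻²
  (B) Wb·m⁻² = V·s·m⁻² = kg·s⁻²·A⁻¹
  (C) [m·s⁻²] · [kg] = kg·m·s⁻²
  (D) kg·m·s⁻²
  (E) [thrust] = kg·m·s⁻²
All reduce to kg·m·s⁻² except (B), which is kg·s⁻²·A⁻¹.

(B)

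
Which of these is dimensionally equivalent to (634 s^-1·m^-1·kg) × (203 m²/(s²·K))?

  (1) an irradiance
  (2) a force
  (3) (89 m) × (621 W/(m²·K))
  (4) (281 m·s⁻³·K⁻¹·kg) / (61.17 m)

Reference: [kg·m⁻¹·s⁻¹] · [m²·s⁻²·K⁻¹] = kg·m·s⁻³·K⁻¹.
Each option:
  (1) [irradiance] = kg·s⁻³
  (2) [force] = kg·m·s⁻²
  (3) [m] · [kg·s⁻³·K⁻¹] = kg·m·s⁻³·K⁻¹  ← same
  (4) [kg·m·s⁻³·K⁻¹] / [m] = kg·s⁻³·K⁻¹
Only (3) matches kg·m·s⁻³·K⁻¹.

(3)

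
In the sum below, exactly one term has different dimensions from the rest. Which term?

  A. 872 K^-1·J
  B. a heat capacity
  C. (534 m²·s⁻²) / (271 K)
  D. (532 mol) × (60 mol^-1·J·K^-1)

In SI base units:
  A. J·K⁻¹ = N·m·K⁻¹ = kg·m²·s⁻²·K⁻¹
  B. [heat capacity] = kg·m²·s⁻²·K⁻¹
  C. [m²·s⁻²] / [K] = m²·s⁻²·K⁻¹
  D. [mol] · [kg·m²·s⁻²·K⁻¹·mol⁻¹] = kg·m²·s⁻²·K⁻¹
All reduce to kg·m²·s⁻²·K⁻¹ except C., which is m²·s⁻²·K⁻¹.

C.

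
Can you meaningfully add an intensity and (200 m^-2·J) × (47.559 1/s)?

Yes

Reduce each to base SI dimensions:
  an intensity:  [intensity] = kg·s⁻³
  (200 m^-2·J) × (47.559 1/s):  [kg·s⁻²] · [s⁻¹] = kg·s⁻³
Both are kg·s⁻³, so they have the same dimensions and can be added.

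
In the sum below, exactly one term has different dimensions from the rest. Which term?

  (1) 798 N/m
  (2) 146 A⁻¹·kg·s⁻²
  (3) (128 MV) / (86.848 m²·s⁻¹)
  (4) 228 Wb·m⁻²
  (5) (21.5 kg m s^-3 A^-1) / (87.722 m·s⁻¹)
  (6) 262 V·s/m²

(1)

Work out the base dimensions of each:
  (1) N·m⁻¹ = kg·m·s⁻²·m⁻¹ = kg·s⁻²
  (2) kg·s⁻²·A⁻¹
  (3) [kg·m²·s⁻³·A⁻¹] / [m²·s⁻¹] = kg·s⁻²·A⁻¹
  (4) Wb·m⁻² = V·s·m⁻² = kg·s⁻²·A⁻¹
  (5) [kg·m·s⁻³·A⁻¹] / [m·s⁻¹] = kg·s⁻²·A⁻¹
  (6) V·s·m⁻² = J·C⁻¹·s·m⁻² = kg·s⁻²·A⁻¹
All reduce to kg·s⁻²·A⁻¹ except (1), which is kg·s⁻².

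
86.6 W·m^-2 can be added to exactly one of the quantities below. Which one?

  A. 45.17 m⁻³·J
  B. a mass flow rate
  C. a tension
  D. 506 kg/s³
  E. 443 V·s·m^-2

Reference: W·m⁻² = J·s⁻¹·m⁻² = kg·s⁻³.
Each option:
  A. J·m⁻³ = N·m·m⁻³ = kg·m⁻¹·s⁻²
  B. [mass flow rate] = kg·s⁻¹
  C. [tension] = kg·m·s⁻²
  D. kg·s⁻³  ← same
  E. V·s·m⁻² = J·C⁻¹·s·m⁻² = kg·s⁻²·A⁻¹
Only D. matches kg·s⁻³.

D.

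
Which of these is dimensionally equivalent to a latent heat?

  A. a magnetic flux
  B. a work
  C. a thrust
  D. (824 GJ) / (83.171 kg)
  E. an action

D.

Reference: [latent heat] = m²·s⁻².
Each option:
  A. [magnetic flux] = kg·m²·s⁻²·A⁻¹
  B. [work] = kg·m²·s⁻²
  C. [thrust] = kg·m·s⁻²
  D. [kg·m²·s⁻²] / [kg] = m²·s⁻²  ← same
  E. [action] = kg·m²·s⁻¹
Only D. matches m²·s⁻².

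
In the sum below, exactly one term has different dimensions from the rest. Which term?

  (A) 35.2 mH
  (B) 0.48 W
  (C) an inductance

Expand each in SI base units:
  (A) H = V·s·A⁻¹ = kg·m²·s⁻²·A⁻²
  (B) W = J·s⁻¹ = kg·m²·s⁻³
  (C) [inductance] = kg·m²·s⁻²·A⁻²
All reduce to kg·m²·s⁻²·A⁻² except (B), which is kg·m²·s⁻³.

(B)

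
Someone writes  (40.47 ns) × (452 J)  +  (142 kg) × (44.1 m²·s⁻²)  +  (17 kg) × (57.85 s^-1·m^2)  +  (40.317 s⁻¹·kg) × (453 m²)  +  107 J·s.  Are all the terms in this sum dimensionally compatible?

Work out the base dimensions of each:
  (40.47 ns) × (452 J):  [s] · [kg·m²·s⁻²] = kg·m²·s⁻¹
  (142 kg) × (44.1 m²·s⁻²):  [kg] · [m²·s⁻²] = kg·m²·s⁻²
  (17 kg) × (57.85 s^-1·m^2):  [kg] · [m²·s⁻¹] = kg·m²·s⁻¹
  (40.317 s⁻¹·kg) × (453 m²):  [kg·s⁻¹] · [m²] = kg·m²·s⁻¹
  107 J·s:  J·s = N·m·s = kg·m²·s⁻¹
The terms do not share a single dimension (kg·m²·s⁻² vs kg·m²·s⁻¹).

No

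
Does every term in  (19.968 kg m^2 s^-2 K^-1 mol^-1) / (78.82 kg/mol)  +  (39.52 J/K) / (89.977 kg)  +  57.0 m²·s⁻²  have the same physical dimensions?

Work out the base dimensions of each:
  (19.968 kg m^2 s^-2 K^-1 mol^-1) / (78.82 kg/mol):  [kg·m²·s⁻²·K⁻¹·mol⁻¹] / [kg·mol⁻¹] = m²·s⁻²·K⁻¹
  (39.52 J/K) / (89.977 kg):  [kg·m²·s⁻²·K⁻¹] / [kg] = m²·s⁻²·K⁻¹
  57.0 m²·s⁻²:  m²·s⁻²
The terms do not share a single dimension (m²·s⁻² vs m²·s⁻²·K⁻¹).

No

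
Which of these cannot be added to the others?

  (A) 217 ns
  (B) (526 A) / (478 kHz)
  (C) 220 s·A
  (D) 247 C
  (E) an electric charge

In SI base units:
  (A) s
  (B) [A] / [s⁻¹] = s·A
  (C) A·s = s·A
  (D) C = s·A
  (E) [electric charge] = s·A
All reduce to s·A except (A), which is s.

(A)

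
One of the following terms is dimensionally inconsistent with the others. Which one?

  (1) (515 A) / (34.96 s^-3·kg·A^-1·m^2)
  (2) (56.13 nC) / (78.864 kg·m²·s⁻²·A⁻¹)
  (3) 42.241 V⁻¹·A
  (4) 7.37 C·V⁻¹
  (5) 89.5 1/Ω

In SI base units:
  (1) [A] / [kg·m²·s⁻³·A⁻¹] = kg⁻¹·m⁻²·s³·A²
  (2) [s·A] / [kg·m²·s⁻²·A⁻¹] = kg⁻¹·m⁻²·s³·A²
  (3) A·V⁻¹ = A·(J·C⁻¹)⁻¹ = kg⁻¹·m⁻²·s³·A²
  (4) C·V⁻¹ = s·A·(J·C⁻¹)⁻¹ = kg⁻¹·m⁻²·s⁴·A²
  (5) Ω⁻¹ = (V·A⁻¹)⁻¹ = kg⁻¹·m⁻²·s³·A²
All reduce to kg⁻¹·m⁻²·s³·A² except (4), which is kg⁻¹·m⁻²·s⁴·A².

(4)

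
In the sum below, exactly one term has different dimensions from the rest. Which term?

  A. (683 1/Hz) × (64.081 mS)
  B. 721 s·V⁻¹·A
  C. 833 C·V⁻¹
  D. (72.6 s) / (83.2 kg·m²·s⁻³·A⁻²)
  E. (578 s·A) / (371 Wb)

E.

In SI base units:
  A. [s] · [kg⁻¹·m⁻²·s³·A²] = kg⁻¹·m⁻²·s⁴·A²
  B. A·s·V⁻¹ = A·s·(J·C⁻¹)⁻¹ = kg⁻¹·m⁻²·s⁴·A²
  C. C·V⁻¹ = s·A·(J·C⁻¹)⁻¹ = kg⁻¹·m⁻²·s⁴·A²
  D. [s] / [kg·m²·s⁻³·A⁻²] = kg⁻¹·m⁻²·s⁴·A²
  E. [s·A] / [kg·m²·s⁻²·A⁻¹] = kg⁻¹·m⁻²·s³·A²
All reduce to kg⁻¹·m⁻²·s⁴·A² except E., which is kg⁻¹·m⁻²·s³·A².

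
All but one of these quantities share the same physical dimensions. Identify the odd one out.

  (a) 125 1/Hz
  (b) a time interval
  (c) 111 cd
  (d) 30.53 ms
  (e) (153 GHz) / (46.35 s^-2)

(c)

Work out the base dimensions of each:
  (a) Hz⁻¹ = (s⁻¹)⁻¹ = s
  (b) [time interval] = s
  (c) cd
  (d) s
  (e) [s⁻¹] / [s⁻²] = s
All reduce to s except (c), which is cd.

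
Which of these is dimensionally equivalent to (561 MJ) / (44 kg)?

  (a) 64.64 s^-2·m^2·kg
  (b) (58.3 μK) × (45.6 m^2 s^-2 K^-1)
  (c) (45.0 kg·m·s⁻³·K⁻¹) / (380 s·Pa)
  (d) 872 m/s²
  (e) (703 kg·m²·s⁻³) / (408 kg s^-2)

Reference: [kg·m²·s⁻²] / [kg] = m²·s⁻².
Each option:
  (a) kg·m²·s⁻²
  (b) [K] · [m²·s⁻²·K⁻¹] = m²·s⁻²  ← same
  (c) [kg·m·s⁻³·K⁻¹] / [kg·m⁻¹·s⁻¹] = m²·s⁻²·K⁻¹
  (d) m·s⁻²
  (e) [kg·m²·s⁻³] / [kg·s⁻²] = m²·s⁻¹
Only (b) matches m²·s⁻².

(b)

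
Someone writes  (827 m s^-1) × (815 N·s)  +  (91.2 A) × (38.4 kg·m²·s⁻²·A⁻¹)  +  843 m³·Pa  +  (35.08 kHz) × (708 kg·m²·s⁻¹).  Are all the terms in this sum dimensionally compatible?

Yes

Expand each in SI base units:
  (827 m s^-1) × (815 N·s):  [m·s⁻¹] · [kg·m·s⁻¹] = kg·m²·s⁻²
  (91.2 A) × (38.4 kg·m²·s⁻²·A⁻¹):  [A] · [kg·m²·s⁻²·A⁻¹] = kg·m²·s⁻²
  843 m³·Pa:  Pa·m³ = N·m⁻²·m³ = kg·m²·s⁻²
  (35.08 kHz) × (708 kg·m²·s⁻¹):  [s⁻¹] · [kg·m²·s⁻¹] = kg·m²·s⁻²
Every term reduces to kg·m²·s⁻².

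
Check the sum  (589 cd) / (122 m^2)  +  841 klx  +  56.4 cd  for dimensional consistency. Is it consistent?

Reduce each to base SI dimensions:
  (589 cd) / (122 m^2):  [cd] / [m²] = m⁻²·cd
  841 klx:  lx = lm·m⁻² = m⁻²·cd
  56.4 cd:  cd
The terms do not share a single dimension (cd vs m⁻²·cd).

No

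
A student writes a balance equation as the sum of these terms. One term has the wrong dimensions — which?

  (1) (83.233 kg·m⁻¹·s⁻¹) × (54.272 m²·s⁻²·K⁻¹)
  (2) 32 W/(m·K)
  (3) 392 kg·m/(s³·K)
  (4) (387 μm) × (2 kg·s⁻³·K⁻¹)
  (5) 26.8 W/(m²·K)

(5)

In SI base units:
  (1) [kg·m⁻¹·s⁻¹] · [m²·s⁻²·K⁻¹] = kg·m·s⁻³·K⁻¹
  (2) W·m⁻¹·K⁻¹ = J·s⁻¹·m⁻¹·K⁻¹ = kg·m·s⁻³·K⁻¹
  (3) kg·m·s⁻³·K⁻¹
  (4) [m] · [kg·s⁻³·K⁻¹] = kg·m·s⁻³·K⁻¹
  (5) W·m⁻²·K⁻¹ = J·s⁻¹·m⁻²·K⁻¹ = kg·s⁻³·K⁻¹
All reduce to kg·m·s⁻³·K⁻¹ except (5), which is kg·s⁻³·K⁻¹.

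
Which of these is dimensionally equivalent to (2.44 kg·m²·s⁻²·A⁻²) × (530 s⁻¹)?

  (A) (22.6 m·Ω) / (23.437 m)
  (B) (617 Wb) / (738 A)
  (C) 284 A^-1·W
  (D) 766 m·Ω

(A)

Reference: [kg·m²·s⁻²·A⁻²] · [s⁻¹] = kg·m²·s⁻³·A⁻².
Each option:
  (A) [kg·m³·s⁻³·A⁻²] / [m] = kg·m²·s⁻³·A⁻²  ← same
  (B) [kg·m²·s⁻²·A⁻¹] / [A] = kg·m²·s⁻²·A⁻²
  (C) W·A⁻¹ = J·s⁻¹·A⁻¹ = kg·m²·s⁻³·A⁻¹
  (D) Ω·m = V·A⁻¹·m = kg·m³·s⁻³·A⁻²
Only (A) matches kg·m²·s⁻³·A⁻².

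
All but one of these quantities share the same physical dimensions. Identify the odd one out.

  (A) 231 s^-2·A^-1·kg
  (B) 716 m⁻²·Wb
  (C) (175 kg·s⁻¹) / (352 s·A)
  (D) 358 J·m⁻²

Expand each in SI base units:
  (A) kg·s⁻²·A⁻¹
  (B) Wb·m⁻² = V·s·m⁻² = kg·s⁻²·A⁻¹
  (C) [kg·s⁻¹] / [s·A] = kg·s⁻²·A⁻¹
  (D) J·m⁻² = N·m·m⁻² = kg·s⁻²
All reduce to kg·s⁻²·A⁻¹ except (D), which is kg·s⁻².

(D)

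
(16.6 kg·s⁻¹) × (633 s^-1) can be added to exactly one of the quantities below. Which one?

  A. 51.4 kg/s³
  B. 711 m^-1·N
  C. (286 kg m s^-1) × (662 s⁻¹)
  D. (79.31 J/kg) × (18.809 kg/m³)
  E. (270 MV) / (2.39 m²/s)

B.

Reference: [kg·s⁻¹] · [s⁻¹] = kg·s⁻².
Each option:
  A. kg·s⁻³
  B. N·m⁻¹ = kg·m·s⁻²·m⁻¹ = kg·s⁻²  ← same
  C. [kg·m·s⁻¹] · [s⁻¹] = kg·m·s⁻²
  D. [m²·s⁻²] · [kg·m⁻³] = kg·m⁻¹·s⁻²
  E. [kg·m²·s⁻³·A⁻¹] / [m²·s⁻¹] = kg·s⁻²·A⁻¹
Only B. matches kg·s⁻².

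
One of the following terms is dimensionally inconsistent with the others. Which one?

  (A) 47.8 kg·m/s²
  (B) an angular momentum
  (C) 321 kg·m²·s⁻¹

(A)

Work out the base dimensions of each:
  (A) kg·m·s⁻²
  (B) [angular momentum] = kg·m²·s⁻¹
  (C) kg·m²·s⁻¹
All reduce to kg·m²·s⁻¹ except (A), which is kg·m·s⁻².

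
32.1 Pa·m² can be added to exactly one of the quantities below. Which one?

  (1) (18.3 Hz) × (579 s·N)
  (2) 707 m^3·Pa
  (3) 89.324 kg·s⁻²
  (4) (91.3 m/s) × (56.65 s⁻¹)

(1)

Reference: Pa·m² = N·m⁻²·m² = kg·m·s⁻².
Each option:
  (1) [s⁻¹] · [kg·m·s⁻¹] = kg·m·s⁻²  ← same
  (2) Pa·m³ = N·m⁻²·m³ = kg·m²·s⁻²
  (3) kg·s⁻²
  (4) [m·s⁻¹] · [s⁻¹] = m·s⁻²
Only (1) matches kg·m·s⁻².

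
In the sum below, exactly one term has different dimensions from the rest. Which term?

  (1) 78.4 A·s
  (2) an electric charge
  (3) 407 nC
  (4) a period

Work out the base dimensions of each:
  (1) A·s = s·A
  (2) [electric charge] = s·A
  (3) C = s·A
  (4) [period] = s
All reduce to s·A except (4), which is s.

(4)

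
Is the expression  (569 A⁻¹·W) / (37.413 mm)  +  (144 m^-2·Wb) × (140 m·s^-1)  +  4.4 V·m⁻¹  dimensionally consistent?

Work out the base dimensions of each:
  (569 A⁻¹·W) / (37.413 mm):  [kg·m²·s⁻³·A⁻¹] / [m] = kg·m·s⁻³·A⁻¹
  (144 m^-2·Wb) × (140 m·s^-1):  [kg·s⁻²·A⁻¹] · [m·s⁻¹] = kg·m·s⁻³·A⁻¹
  4.4 V·m⁻¹:  V·m⁻¹ = J·C⁻¹·m⁻¹ = kg·m·s⁻³·A⁻¹
Every term reduces to kg·m·s⁻³·A⁻¹.

Yes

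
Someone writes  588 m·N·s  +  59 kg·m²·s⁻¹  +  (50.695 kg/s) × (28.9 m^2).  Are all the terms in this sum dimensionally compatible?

Yes

Reduce each to base SI dimensions:
  588 m·N·s:  N·m·s = kg·m·s⁻²·m·s = kg·m²·s⁻¹
  59 kg·m²·s⁻¹:  kg·m²·s⁻¹
  (50.695 kg/s) × (28.9 m^2):  [kg·s⁻¹] · [m²] = kg·m²·s⁻¹
Every term reduces to kg·m²·s⁻¹.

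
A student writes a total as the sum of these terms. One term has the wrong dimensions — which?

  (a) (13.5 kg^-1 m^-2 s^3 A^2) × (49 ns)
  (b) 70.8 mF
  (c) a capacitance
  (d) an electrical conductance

(d)

Expand each in SI base units:
  (a) [kg⁻¹·m⁻²·s³·A²] · [s] = kg⁻¹·m⁻²·s⁴·A²
  (b) F = C·V⁻¹ = kg⁻¹·m⁻²·s⁴·A²
  (c) [capacitance] = kg⁻¹·m⁻²·s⁴·A²
  (d) [electrical conductance] = kg⁻¹·m⁻²·s³·A²
All reduce to kg⁻¹·m⁻²·s⁴·A² except (d), which is kg⁻¹·m⁻²·s³·A².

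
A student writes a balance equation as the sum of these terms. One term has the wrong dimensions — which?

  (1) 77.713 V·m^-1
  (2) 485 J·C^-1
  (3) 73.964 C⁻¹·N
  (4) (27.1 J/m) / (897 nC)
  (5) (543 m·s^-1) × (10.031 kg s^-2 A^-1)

Dimensions:
  (1) V·m⁻¹ = J·C⁻¹·m⁻¹ = kg·m·s⁻³·A⁻¹
  (2) J·C⁻¹ = N·m·(s·A)⁻¹ = kg·m²·s⁻³·A⁻¹
  (3) N·C⁻¹ = kg·m·s⁻²·(s·A)⁻¹ = kg·m·s⁻³·A⁻¹
  (4) [kg·m·s⁻²] / [s·A] = kg·m·s⁻³·A⁻¹
  (5) [m·s⁻¹] · [kg·s⁻²·A⁻¹] = kg·m·s⁻³·A⁻¹
All reduce to kg·m·s⁻³·A⁻¹ except (2), which is kg·m²·s⁻³·A⁻¹.

(2)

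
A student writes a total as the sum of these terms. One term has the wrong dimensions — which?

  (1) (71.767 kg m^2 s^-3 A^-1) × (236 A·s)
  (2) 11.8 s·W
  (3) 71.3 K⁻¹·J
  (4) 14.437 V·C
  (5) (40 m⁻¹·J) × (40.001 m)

Expand each in SI base units:
  (1) [kg·m²·s⁻³·A⁻¹] · [s·A] = kg·m²·s⁻²
  (2) W·s = J·s⁻¹·s = kg·m²·s⁻²
  (3) J·K⁻¹ = N·m·K⁻¹ = kg·m²·s⁻²·K⁻¹
  (4) C·V = s·A·J·C⁻¹ = kg·m²·s⁻²
  (5) [kg·m·s⁻²] · [m] = kg·m²·s⁻²
All reduce to kg·m²·s⁻² except (3), which is kg·m²·s⁻²·K⁻¹.

(3)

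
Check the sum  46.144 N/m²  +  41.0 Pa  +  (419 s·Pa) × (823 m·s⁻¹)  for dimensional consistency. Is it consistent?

No

Work out the base dimensions of each:
  46.144 N/m²:  N·m⁻² = kg·m·s⁻²·m⁻² = kg·m⁻¹·s⁻²
  41.0 Pa:  Pa = N·m⁻² = kg·m⁻¹·s⁻²
  (419 s·Pa) × (823 m·s⁻¹):  [kg·m⁻¹·s⁻¹] · [m·s⁻¹] = kg·s⁻²
The terms do not share a single dimension (kg·m⁻¹·s⁻² vs kg·s⁻²).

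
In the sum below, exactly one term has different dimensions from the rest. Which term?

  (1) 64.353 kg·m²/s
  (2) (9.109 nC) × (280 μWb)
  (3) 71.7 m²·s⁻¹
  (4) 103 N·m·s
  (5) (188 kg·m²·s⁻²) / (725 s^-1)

Dimensions:
  (1) kg·m²·s⁻¹
  (2) [s·A] · [kg·m²·s⁻²·A⁻¹] = kg·m²·s⁻¹
  (3) m²·s⁻¹
  (4) N·m·s = kg·m·s⁻²·m·s = kg·m²·s⁻¹
  (5) [kg·m²·s⁻²] / [s⁻¹] = kg·m²·s⁻¹
All reduce to kg·m²·s⁻¹ except (3), which is m²·s⁻¹.

(3)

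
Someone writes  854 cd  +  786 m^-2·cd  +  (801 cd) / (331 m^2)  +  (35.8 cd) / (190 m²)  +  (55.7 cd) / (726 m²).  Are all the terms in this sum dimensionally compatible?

In SI base units:
  854 cd:  cd
  786 m^-2·cd:  cd·m⁻² = m⁻²·cd
  (801 cd) / (331 m^2):  [cd] / [m²] = m⁻²·cd
  (35.8 cd) / (190 m²):  [cd] / [m²] = m⁻²·cd
  (55.7 cd) / (726 m²):  [cd] / [m²] = m⁻²·cd
The terms do not share a single dimension (cd vs m⁻²·cd).

No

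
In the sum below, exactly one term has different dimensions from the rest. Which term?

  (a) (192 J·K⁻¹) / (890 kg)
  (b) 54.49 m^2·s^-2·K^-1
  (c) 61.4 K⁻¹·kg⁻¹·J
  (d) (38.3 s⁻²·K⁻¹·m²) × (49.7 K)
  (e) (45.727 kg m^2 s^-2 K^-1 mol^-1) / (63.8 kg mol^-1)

(d)

Reduce each to base SI dimensions:
  (a) [kg·m²·s⁻²·K⁻¹] / [kg] = m²·s⁻²·K⁻¹
  (b) m²·s⁻²·K⁻¹
  (c) J·kg⁻¹·K⁻¹ = N·m·kg⁻¹·K⁻¹ = m²·s⁻²·K⁻¹
  (d) [m²·s⁻²·K⁻¹] · [K] = m²·s⁻²
  (e) [kg·m²·s⁻²·K⁻¹·mol⁻¹] / [kg·mol⁻¹] = m²·s⁻²·K⁻¹
All reduce to m²·s⁻²·K⁻¹ except (d), which is m²·s⁻².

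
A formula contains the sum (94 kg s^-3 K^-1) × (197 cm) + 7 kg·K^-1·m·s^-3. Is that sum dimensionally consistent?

In SI base units:
  (94 kg s^-3 K^-1) × (197 cm):  [kg·s⁻³·K⁻¹] · [m] = kg·m·s⁻³·K⁻¹
  7 kg·K^-1·m·s^-3:  kg·m·s⁻³·K⁻¹
Both are kg·m·s⁻³·K⁻¹, so they have the same dimensions and can be added.

Yes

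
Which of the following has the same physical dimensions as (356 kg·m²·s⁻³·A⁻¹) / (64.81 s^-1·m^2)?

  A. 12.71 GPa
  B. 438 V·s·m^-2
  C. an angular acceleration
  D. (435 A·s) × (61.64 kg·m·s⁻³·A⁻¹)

B.

Reference: [kg·m²·s⁻³·A⁻¹] / [m²·s⁻¹] = kg·s⁻²·A⁻¹.
Each option:
  A. Pa = N·m⁻² = kg·m⁻¹·s⁻²
  B. V·s·m⁻² = J·C⁻¹·s·m⁻² = kg·s⁻²·A⁻¹  ← same
  C. [angular acceleration] = s⁻²
  D. [s·A] · [kg·m·s⁻³·A⁻¹] = kg·m·s⁻²
Only B. matches kg·s⁻²·A⁻¹.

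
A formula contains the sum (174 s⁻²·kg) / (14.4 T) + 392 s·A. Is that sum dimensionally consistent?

Work out the base dimensions of each:
  (174 s⁻²·kg) / (14.4 T):  [kg·s⁻²] / [kg·s⁻²·A⁻¹] = A
  392 s·A:  A·s = s·A
A ≠ s·A, so they cannot be added.

No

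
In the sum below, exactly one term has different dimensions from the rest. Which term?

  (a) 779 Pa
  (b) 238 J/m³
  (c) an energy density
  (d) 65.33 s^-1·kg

Expand each in SI base units:
  (a) Pa = N·m⁻² = kg·m⁻¹·s⁻²
  (b) J·m⁻³ = N·m·m⁻³ = kg·m⁻¹·s⁻²
  (c) [energy density] = kg·m⁻¹·s⁻²
  (d) kg·s⁻¹
All reduce to kg·m⁻¹·s⁻² except (d), which is kg·s⁻¹.

(d)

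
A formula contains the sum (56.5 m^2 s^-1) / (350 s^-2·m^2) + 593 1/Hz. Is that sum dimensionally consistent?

Expand each in SI base units:
  (56.5 m^2 s^-1) / (350 s^-2·m^2):  [m²·s⁻¹] / [m²·s⁻²] = s
  593 1/Hz:  Hz⁻¹ = (s⁻¹)⁻¹ = s
Both are s, so they have the same dimensions and can be added.

Yes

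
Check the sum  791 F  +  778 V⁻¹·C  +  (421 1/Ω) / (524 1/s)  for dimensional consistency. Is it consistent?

Reduce each to base SI dimensions:
  791 F:  F = C·V⁻¹ = kg⁻¹·m⁻²·s⁴·A²
  778 V⁻¹·C:  C·V⁻¹ = s·A·(J·C⁻¹)⁻¹ = kg⁻¹·m⁻²·s⁴·A²
  (421 1/Ω) / (524 1/s):  [kg⁻¹·m⁻²·s³·A²] / [s⁻¹] = kg⁻¹·m⁻²·s⁴·A²
Every term reduces to kg⁻¹·m⁻²·s⁴·A².

Yes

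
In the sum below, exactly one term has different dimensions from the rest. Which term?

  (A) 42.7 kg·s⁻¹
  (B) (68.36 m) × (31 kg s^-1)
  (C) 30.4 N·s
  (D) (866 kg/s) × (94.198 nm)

(A)

Dimensions:
  (A) kg·s⁻¹
  (B) [m] · [kg·s⁻¹] = kg·m·s⁻¹
  (C) N·s = kg·m·s⁻²·s = kg·m·s⁻¹
  (D) [kg·s⁻¹] · [m] = kg·m·s⁻¹
All reduce to kg·m·s⁻¹ except (A), which is kg·s⁻¹.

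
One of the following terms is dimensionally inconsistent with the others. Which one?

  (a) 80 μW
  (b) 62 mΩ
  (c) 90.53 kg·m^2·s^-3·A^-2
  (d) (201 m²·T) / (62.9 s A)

Reduce each to base SI dimensions:
  (a) W = J·s⁻¹ = kg·m²·s⁻³
  (b) Ω = V·A⁻¹ = kg·m²·s⁻³·A⁻²
  (c) kg·m²·s⁻³·A⁻²
  (d) [kg·m²·s⁻²·A⁻¹] / [s·A] = kg·m²·s⁻³·A⁻²
All reduce to kg·m²·s⁻³·A⁻² except (a), which is kg·m²·s⁻³.

(a)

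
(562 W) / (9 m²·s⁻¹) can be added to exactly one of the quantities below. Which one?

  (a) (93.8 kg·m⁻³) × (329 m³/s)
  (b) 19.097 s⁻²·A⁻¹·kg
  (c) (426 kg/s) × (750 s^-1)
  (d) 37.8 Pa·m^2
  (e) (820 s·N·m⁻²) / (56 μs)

(c)

Reference: [kg·m²·s⁻³] / [m²·s⁻¹] = kg·s⁻².
Each option:
  (a) [kg·m⁻³] · [m³·s⁻¹] = kg·s⁻¹
  (b) kg·s⁻²·A⁻¹
  (c) [kg·s⁻¹] · [s⁻¹] = kg·s⁻²  ← same
  (d) Pa·m² = N·m⁻²·m² = kg·m·s⁻²
  (e) [kg·m⁻¹·s⁻¹] / [s] = kg·m⁻¹·s⁻²
Only (c) matches kg·s⁻².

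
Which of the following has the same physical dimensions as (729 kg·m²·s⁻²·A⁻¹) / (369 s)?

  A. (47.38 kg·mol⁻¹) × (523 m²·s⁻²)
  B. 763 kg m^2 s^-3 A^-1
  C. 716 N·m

B.

Reference: [kg·m²·s⁻²·A⁻¹] / [s] = kg·m²·s⁻³·A⁻¹.
Each option:
  A. [kg·mol⁻¹] · [m²·s⁻²] = kg·m²·s⁻²·mol⁻¹
  B. kg·m²·s⁻³·A⁻¹  ← same
  C. N·m = kg·m·s⁻²·m = kg·m²·s⁻²
Only B. matches kg·m²·s⁻³·A⁻¹.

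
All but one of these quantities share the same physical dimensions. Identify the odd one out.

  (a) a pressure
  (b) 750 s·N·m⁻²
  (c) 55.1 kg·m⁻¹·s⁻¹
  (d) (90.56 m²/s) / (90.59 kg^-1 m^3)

Work out the base dimensions of each:
  (a) [pressure] = kg·m⁻¹·s⁻²
  (b) N·s·m⁻² = kg·m·s⁻²·s·m⁻² = kg·m⁻¹·s⁻¹
  (c) kg·m⁻¹·s⁻¹
  (d) [m²·s⁻¹] / [kg⁻¹·m³] = kg·m⁻¹·s⁻¹
All reduce to kg·m⁻¹·s⁻¹ except (a), which is kg·m⁻¹·s⁻².

(a)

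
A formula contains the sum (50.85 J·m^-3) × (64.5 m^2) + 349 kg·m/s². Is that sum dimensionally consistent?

Expand each in SI base units:
  (50.85 J·m^-3) × (64.5 m^2):  [kg·m⁻¹·s⁻²] · [m²] = kg·m·s⁻²
  349 kg·m/s²:  kg·m·s⁻²
Both are kg·m·s⁻², so they have the same dimensions and can be added.

Yes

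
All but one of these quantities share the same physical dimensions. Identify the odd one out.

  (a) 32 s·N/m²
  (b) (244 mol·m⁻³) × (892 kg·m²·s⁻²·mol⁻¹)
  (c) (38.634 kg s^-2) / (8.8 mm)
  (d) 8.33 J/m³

(a)

Dimensions:
  (a) N·s·m⁻² = kg·m·s⁻²·s·m⁻² = kg·m⁻¹·s⁻¹
  (b) [m⁻³·mol] · [kg·m²·s⁻²·mol⁻¹] = kg·m⁻¹·s⁻²
  (c) [kg·s⁻²] / [m] = kg·m⁻¹·s⁻²
  (d) J·m⁻³ = N·m·m⁻³ = kg·m⁻¹·s⁻²
All reduce to kg·m⁻¹·s⁻² except (a), which is kg·m⁻¹·s⁻¹.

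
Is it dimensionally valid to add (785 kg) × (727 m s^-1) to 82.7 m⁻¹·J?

In SI base units:
  (785 kg) × (727 m s^-1):  [kg] · [m·s⁻¹] = kg·m·s⁻¹
  82.7 m⁻¹·J:  J·m⁻¹ = N·m·m⁻¹ = kg·m·s⁻²
kg·m·s⁻¹ ≠ kg·m·s⁻², so they cannot be added.

No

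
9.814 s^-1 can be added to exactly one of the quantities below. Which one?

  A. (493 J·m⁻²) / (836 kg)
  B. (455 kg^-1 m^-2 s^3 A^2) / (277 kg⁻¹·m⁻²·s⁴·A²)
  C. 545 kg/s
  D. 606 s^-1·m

Reference: s⁻¹.
Each option:
  A. [kg·s⁻²] / [kg] = s⁻²
  B. [kg⁻¹·m⁻²·s³·A²] / [kg⁻¹·m⁻²·s⁴·A²] = s⁻¹  ← same
  C. kg·s⁻¹
  D. m·s⁻¹
Only B. matches s⁻¹.

B.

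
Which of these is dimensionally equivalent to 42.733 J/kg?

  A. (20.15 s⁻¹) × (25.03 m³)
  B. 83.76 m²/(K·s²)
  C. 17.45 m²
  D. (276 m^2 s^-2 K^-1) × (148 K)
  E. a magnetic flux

D.

Reference: J·kg⁻¹ = N·m·kg⁻¹ = m²·s⁻².
Each option:
  A. [s⁻¹] · [m³] = m³·s⁻¹
  B. m²·s⁻²·K⁻¹
  C. m²
  D. [m²·s⁻²·K⁻¹] · [K] = m²·s⁻²  ← same
  E. [magnetic flux] = kg·m²·s⁻²·A⁻¹
Only D. matches m²·s⁻².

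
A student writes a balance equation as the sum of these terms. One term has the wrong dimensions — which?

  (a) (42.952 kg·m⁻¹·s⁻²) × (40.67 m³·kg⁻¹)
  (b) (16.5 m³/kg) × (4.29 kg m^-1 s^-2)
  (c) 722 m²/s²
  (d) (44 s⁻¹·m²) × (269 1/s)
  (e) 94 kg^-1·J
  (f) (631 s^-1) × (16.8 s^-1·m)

(f)

Expand each in SI base units:
  (a) [kg·m⁻¹·s⁻²] · [kg⁻¹·m³] = m²·s⁻²
  (b) [kg⁻¹·m³] · [kg·m⁻¹·s⁻²] = m²·s⁻²
  (c) m²·s⁻²
  (d) [m²·s⁻¹] · [s⁻¹] = m²·s⁻²
  (e) J·kg⁻¹ = N·m·kg⁻¹ = m²·s⁻²
  (f) [s⁻¹] · [m·s⁻¹] = m·s⁻²
All reduce to m²·s⁻² except (f), which is m·s⁻².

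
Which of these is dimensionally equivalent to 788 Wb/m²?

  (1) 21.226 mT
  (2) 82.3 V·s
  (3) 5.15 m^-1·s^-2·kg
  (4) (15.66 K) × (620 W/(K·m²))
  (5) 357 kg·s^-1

(1)

Reference: Wb·m⁻² = V·s·m⁻² = kg·s⁻²·A⁻¹.
Each option:
  (1) T = Wb·m⁻² = kg·s⁻²·A⁻¹  ← same
  (2) V·s = J·C⁻¹·s = kg·m²·s⁻²·A⁻¹
  (3) kg·m⁻¹·s⁻²
  (4) [K] · [kg·s⁻³·K⁻¹] = kg·s⁻³
  (5) kg·s⁻¹
Only (1) matches kg·s⁻²·A⁻¹.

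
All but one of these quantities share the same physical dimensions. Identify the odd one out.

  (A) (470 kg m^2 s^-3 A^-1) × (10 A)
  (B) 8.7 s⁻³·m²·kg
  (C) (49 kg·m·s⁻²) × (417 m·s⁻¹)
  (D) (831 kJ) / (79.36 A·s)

(D)

Reduce each to base SI dimensions:
  (A) [kg·m²·s⁻³·A⁻¹] · [A] = kg·m²·s⁻³
  (B) kg·m²·s⁻³
  (C) [kg·m·s⁻²] · [m·s⁻¹] = kg·m²·s⁻³
  (D) [kg·m²·s⁻²] / [s·A] = kg·m²·s⁻³·A⁻¹
All reduce to kg·m²·s⁻³ except (D), which is kg·m²·s⁻³·A⁻¹.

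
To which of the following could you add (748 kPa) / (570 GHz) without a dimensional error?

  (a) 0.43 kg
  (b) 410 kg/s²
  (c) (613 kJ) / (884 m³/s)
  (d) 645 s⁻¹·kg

(c)

Reference: [kg·m⁻¹·s⁻²] / [s⁻¹] = kg·m⁻¹·s⁻¹.
Each option:
  (a) kg
  (b) kg·s⁻²
  (c) [kg·m²·s⁻²] / [m³·s⁻¹] = kg·m⁻¹·s⁻¹  ← same
  (d) kg·s⁻¹
Only (c) matches kg·m⁻¹·s⁻¹.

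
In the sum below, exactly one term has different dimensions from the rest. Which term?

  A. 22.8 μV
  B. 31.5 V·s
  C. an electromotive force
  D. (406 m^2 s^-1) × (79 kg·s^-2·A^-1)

Dimensions:
  A. V = J·C⁻¹ = kg·m²·s⁻³·A⁻¹
  B. V·s = J·C⁻¹·s = kg·m²·s⁻²·A⁻¹
  C. [electromotive force] = kg·m²·s⁻³·A⁻¹
  D. [m²·s⁻¹] · [kg·s⁻²·A⁻¹] = kg·m²·s⁻³·A⁻¹
All reduce to kg·m²·s⁻³·A⁻¹ except B., which is kg·m²·s⁻²·A⁻¹.

B.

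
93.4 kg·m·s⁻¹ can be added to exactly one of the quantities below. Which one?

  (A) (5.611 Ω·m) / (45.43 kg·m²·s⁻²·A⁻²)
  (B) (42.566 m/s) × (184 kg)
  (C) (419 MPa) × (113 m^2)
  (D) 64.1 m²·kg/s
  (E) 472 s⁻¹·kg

(B)

Reference: kg·m·s⁻¹.
Each option:
  (A) [kg·m³·s⁻³·A⁻²] / [kg·m²·s⁻²·A⁻²] = m·s⁻¹
  (B) [m·s⁻¹] · [kg] = kg·m·s⁻¹  ← same
  (C) [kg·m⁻¹·s⁻²] · [m²] = kg·m·s⁻²
  (D) kg·m²·s⁻¹
  (E) kg·s⁻¹
Only (B) matches kg·m·s⁻¹.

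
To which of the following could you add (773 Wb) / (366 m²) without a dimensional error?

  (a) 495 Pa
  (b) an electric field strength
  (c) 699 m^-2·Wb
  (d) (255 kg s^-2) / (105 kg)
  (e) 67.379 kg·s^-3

(c)

Reference: [kg·m²·s⁻²·A⁻¹] / [m²] = kg·s⁻²·A⁻¹.
Each option:
  (a) Pa = N·m⁻² = kg·m⁻¹·s⁻²
  (b) [electric field strength] = kg·m·s⁻³·A⁻¹
  (c) Wb·m⁻² = V·s·m⁻² = kg·s⁻²·A⁻¹  ← same
  (d) [kg·s⁻²] / [kg] = s⁻²
  (e) kg·s⁻³
Only (c) matches kg·s⁻²·A⁻¹.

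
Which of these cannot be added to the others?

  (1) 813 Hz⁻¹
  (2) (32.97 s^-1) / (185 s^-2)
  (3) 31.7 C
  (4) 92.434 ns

Dimensions:
  (1) Hz⁻¹ = (s⁻¹)⁻¹ = s
  (2) [s⁻¹] / [s⁻²] = s
  (3) C = s·A
  (4) s
All reduce to s except (3), which is s·A.

(3)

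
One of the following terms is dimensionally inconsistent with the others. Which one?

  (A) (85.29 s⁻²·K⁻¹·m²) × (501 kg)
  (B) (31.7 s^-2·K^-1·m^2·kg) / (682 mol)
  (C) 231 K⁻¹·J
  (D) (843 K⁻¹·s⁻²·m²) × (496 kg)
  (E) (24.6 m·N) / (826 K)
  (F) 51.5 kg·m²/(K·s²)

Expand each in SI base units:
  (A) [m²·s⁻²·K⁻¹] · [kg] = kg·m²·s⁻²·K⁻¹
  (B) [kg·m²·s⁻²·K⁻¹] / [mol] = kg·m²·s⁻²·K⁻¹·mol⁻¹
  (C) J·K⁻¹ = N·m·K⁻¹ = kg·m²·s⁻²·K⁻¹
  (D) [m²·s⁻²·K⁻¹] · [kg] = kg·m²·s⁻²·K⁻¹
  (E) [kg·m²·s⁻²] / [K] = kg·m²·s⁻²·K⁻¹
  (F) kg·m²·s⁻²·K⁻¹
All reduce to kg·m²·s⁻²·K⁻¹ except (B), which is kg·m²·s⁻²·K⁻¹·mol⁻¹.

(B)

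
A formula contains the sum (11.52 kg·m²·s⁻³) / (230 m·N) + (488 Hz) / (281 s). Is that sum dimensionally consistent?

No

Work out the base dimensions of each:
  (11.52 kg·m²·s⁻³) / (230 m·N):  [kg·m²·s⁻³] / [kg·m²·s⁻²] = s⁻¹
  (488 Hz) / (281 s):  [s⁻¹] / [s] = s⁻²
s⁻¹ ≠ s⁻², so they cannot be added.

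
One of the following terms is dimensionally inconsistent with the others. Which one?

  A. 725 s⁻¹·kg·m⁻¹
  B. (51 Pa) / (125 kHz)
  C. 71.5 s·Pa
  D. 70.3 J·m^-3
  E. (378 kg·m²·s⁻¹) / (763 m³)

In SI base units:
  A. kg·m⁻¹·s⁻¹
  B. [kg·m⁻¹·s⁻²] / [s⁻¹] = kg·m⁻¹·s⁻¹
  C. Pa·s = N·m⁻²·s = kg·m⁻¹·s⁻¹
  D. J·m⁻³ = N·m·m⁻³ = kg·m⁻¹·s⁻²
  E. [kg·m²·s⁻¹] / [m³] = kg·m⁻¹·s⁻¹
All reduce to kg·m⁻¹·s⁻¹ except D., which is kg·m⁻¹·s⁻².

D.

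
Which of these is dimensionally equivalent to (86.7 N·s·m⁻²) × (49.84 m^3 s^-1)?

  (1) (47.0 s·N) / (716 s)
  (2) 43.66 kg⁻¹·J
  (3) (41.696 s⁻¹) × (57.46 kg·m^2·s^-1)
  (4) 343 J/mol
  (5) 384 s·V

(3)

Reference: [kg·m⁻¹·s⁻¹] · [m³·s⁻¹] = kg·m²·s⁻².
Each option:
  (1) [kg·m·s⁻¹] / [s] = kg·m·s⁻²
  (2) J·kg⁻¹ = N·m·kg⁻¹ = m²·s⁻²
  (3) [s⁻¹] · [kg·m²·s⁻¹] = kg·m²·s⁻²  ← same
  (4) J·mol⁻¹ = N·m·mol⁻¹ = kg·m²·s⁻²·mol⁻¹
  (5) V·s = J·C⁻¹·s = kg·m²·s⁻²·A⁻¹
Only (3) matches kg·m²·s⁻².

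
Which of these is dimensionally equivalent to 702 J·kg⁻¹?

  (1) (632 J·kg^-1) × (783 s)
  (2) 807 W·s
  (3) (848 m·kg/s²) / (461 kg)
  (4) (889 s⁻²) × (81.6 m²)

Reference: J·kg⁻¹ = N·m·kg⁻¹ = m²·s⁻².
Each option:
  (1) [m²·s⁻²] · [s] = m²·s⁻¹
  (2) W·s = J·s⁻¹·s = kg·m²·s⁻²
  (3) [kg·m·s⁻²] / [kg] = m·s⁻²
  (4) [s⁻²] · [m²] = m²·s⁻²  ← same
Only (4) matches m²·s⁻².

(4)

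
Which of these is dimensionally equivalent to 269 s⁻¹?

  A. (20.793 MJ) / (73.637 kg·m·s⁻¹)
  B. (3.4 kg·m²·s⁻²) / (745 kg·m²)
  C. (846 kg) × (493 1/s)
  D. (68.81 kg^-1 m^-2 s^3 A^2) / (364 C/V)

Reference: s⁻¹.
Each option:
  A. [kg·m²·s⁻²] / [kg·m·s⁻¹] = m·s⁻¹
  B. [kg·m²·s⁻²] / [kg·m²] = s⁻²
  C. [kg] · [s⁻¹] = kg·s⁻¹
  D. [kg⁻¹·m⁻²·s³·A²] / [kg⁻¹·m⁻²·s⁴·A²] = s⁻¹  ← same
Only D. matches s⁻¹.

D.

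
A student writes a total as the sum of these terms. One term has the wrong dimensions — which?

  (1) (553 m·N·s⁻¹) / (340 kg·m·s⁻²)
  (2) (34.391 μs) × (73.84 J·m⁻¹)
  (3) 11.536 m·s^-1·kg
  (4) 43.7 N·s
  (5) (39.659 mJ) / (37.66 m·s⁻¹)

Work out the base dimensions of each:
  (1) [kg·m²·s⁻³] / [kg·m·s⁻²] = m·s⁻¹
  (2) [s] · [kg·m·s⁻²] = kg·m·s⁻¹
  (3) kg·m·s⁻¹
  (4) N·s = kg·m·s⁻²·s = kg·m·s⁻¹
  (5) [kg·m²·s⁻²] / [m·s⁻¹] = kg·m·s⁻¹
All reduce to kg·m·s⁻¹ except (1), which is m·s⁻¹.

(1)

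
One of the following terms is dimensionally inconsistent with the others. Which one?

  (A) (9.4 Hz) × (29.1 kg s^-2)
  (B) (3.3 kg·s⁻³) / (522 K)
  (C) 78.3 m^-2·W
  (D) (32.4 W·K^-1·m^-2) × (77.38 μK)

(B)

Dimensions:
  (A) [s⁻¹] · [kg·s⁻²] = kg·s⁻³
  (B) [kg·s⁻³] / [K] = kg·s⁻³·K⁻¹
  (C) W·m⁻² = J·s⁻¹·m⁻² = kg·s⁻³
  (D) [kg·s⁻³·K⁻¹] · [K] = kg·s⁻³
All reduce to kg·s⁻³ except (B), which is kg·s⁻³·K⁻¹.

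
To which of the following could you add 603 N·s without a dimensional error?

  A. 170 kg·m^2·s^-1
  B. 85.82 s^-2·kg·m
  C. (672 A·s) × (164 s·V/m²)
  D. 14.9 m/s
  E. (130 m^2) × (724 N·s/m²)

E.

Reference: N·s = kg·m·s⁻²·s = kg·m·s⁻¹.
Each option:
  A. kg·m²·s⁻¹
  B. kg·m·s⁻²
  C. [s·A] · [kg·s⁻²·A⁻¹] = kg·s⁻¹
  D. m·s⁻¹
  E. [m²] · [kg·m⁻¹·s⁻¹] = kg·m·s⁻¹  ← same
Only E. matches kg·m·s⁻¹.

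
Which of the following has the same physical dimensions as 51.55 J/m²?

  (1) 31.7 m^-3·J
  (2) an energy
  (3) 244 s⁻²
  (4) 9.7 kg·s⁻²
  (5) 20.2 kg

(4)

Reference: J·m⁻² = N·m·m⁻² = kg·s⁻².
Each option:
  (1) J·m⁻³ = N·m·m⁻³ = kg·m⁻¹·s⁻²
  (2) [energy] = kg·m²·s⁻²
  (3) s⁻²
  (4) kg·s⁻²  ← same
  (5) kg
Only (4) matches kg·s⁻².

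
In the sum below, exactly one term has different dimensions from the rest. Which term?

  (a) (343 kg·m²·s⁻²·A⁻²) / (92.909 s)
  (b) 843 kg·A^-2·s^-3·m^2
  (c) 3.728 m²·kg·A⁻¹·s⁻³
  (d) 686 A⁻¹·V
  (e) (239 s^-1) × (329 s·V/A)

In SI base units:
  (a) [kg·m²·s⁻²·A⁻²] / [s] = kg·m²·s⁻³·A⁻²
  (b) kg·m²·s⁻³·A⁻²
  (c) kg·m²·s⁻³·A⁻¹
  (d) V·A⁻¹ = J·C⁻¹·A⁻¹ = kg·m²·s⁻³·A⁻²
  (e) [s⁻¹] · [kg·m²·s⁻²·A⁻²] = kg·m²·s⁻³·A⁻²
All reduce to kg·m²·s⁻³·A⁻² except (c), which is kg·m²·s⁻³·A⁻¹.

(c)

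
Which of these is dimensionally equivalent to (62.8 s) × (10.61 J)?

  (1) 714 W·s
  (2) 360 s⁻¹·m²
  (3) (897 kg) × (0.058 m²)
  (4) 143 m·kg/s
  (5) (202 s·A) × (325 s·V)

(5)

Reference: [s] · [kg·m²·s⁻²] = kg·m²·s⁻¹.
Each option:
  (1) W·s = J·s⁻¹·s = kg·m²·s⁻²
  (2) m²·s⁻¹
  (3) [kg] · [m²] = kg·m²
  (4) kg·m·s⁻¹
  (5) [s·A] · [kg·m²·s⁻²·A⁻¹] = kg·m²·s⁻¹  ← same
Only (5) matches kg·m²·s⁻¹.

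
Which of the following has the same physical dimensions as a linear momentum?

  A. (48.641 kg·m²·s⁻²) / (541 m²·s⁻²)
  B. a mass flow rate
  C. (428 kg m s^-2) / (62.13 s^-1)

Reference: [linear momentum] = kg·m·s⁻¹.
Each option:
  A. [kg·m²·s⁻²] / [m²·s⁻²] = kg
  B. [mass flow rate] = kg·s⁻¹
  C. [kg·m·s⁻²] / [s⁻¹] = kg·m·s⁻¹  ← same
Only C. matches kg·m·s⁻¹.

C.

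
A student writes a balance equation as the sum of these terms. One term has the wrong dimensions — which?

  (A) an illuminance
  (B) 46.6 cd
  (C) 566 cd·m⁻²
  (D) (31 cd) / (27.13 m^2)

(B)

Dimensions:
  (A) [illuminance] = m⁻²·cd
  (B) cd
  (C) cd·m⁻² = m⁻²·cd
  (D) [cd] / [m²] = m⁻²·cd
All reduce to m⁻²·cd except (B), which is cd.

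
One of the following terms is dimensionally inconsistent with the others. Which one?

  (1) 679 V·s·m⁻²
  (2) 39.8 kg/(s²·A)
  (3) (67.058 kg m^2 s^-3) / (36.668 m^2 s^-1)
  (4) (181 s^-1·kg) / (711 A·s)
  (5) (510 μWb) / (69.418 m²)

(3)

Work out the base dimensions of each:
  (1) V·s·m⁻² = J·C⁻¹·s·m⁻² = kg·s⁻²·A⁻¹
  (2) kg·s⁻²·A⁻¹
  (3) [kg·m²·s⁻³] / [m²·s⁻¹] = kg·s⁻²
  (4) [kg·s⁻¹] / [s·A] = kg·s⁻²·A⁻¹
  (5) [kg·m²·s⁻²·A⁻¹] / [m²] = kg·s⁻²·A⁻¹
All reduce to kg·s⁻²·A⁻¹ except (3), which is kg·s⁻².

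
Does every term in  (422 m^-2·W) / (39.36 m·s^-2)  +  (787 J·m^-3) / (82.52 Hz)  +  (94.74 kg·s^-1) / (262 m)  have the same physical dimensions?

Yes

In SI base units:
  (422 m^-2·W) / (39.36 m·s^-2):  [kg·s⁻³] / [m·s⁻²] = kg·m⁻¹·s⁻¹
  (787 J·m^-3) / (82.52 Hz):  [kg·m⁻¹·s⁻²] / [s⁻¹] = kg·m⁻¹·s⁻¹
  (94.74 kg·s^-1) / (262 m):  [kg·s⁻¹] / [m] = kg·m⁻¹·s⁻¹
Every term reduces to kg·m⁻¹·s⁻¹.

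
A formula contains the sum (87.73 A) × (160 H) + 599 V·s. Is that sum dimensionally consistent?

Work out the base dimensions of each:
  (87.73 A) × (160 H):  [A] · [kg·m²·s⁻²·A⁻²] = kg·m²·s⁻²·A⁻¹
  599 V·s:  V·s = J·C⁻¹·s = kg·m²·s⁻²·A⁻¹
Both are kg·m²·s⁻²·A⁻¹, so they have the same dimensions and can be added.

Yes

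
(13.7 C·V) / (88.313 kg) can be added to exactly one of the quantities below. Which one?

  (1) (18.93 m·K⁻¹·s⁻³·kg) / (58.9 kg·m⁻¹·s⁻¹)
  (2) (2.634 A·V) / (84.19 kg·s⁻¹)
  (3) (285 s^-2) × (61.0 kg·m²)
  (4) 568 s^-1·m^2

(2)

Reference: [kg·m²·s⁻²] / [kg] = m²·s⁻².
Each option:
  (1) [kg·m·s⁻³·K⁻¹] / [kg·m⁻¹·s⁻¹] = m²·s⁻²·K⁻¹
  (2) [kg·m²·s⁻³] / [kg·s⁻¹] = m²·s⁻²  ← same
  (3) [s⁻²] · [kg·m²] = kg·m²·s⁻²
  (4) m²·s⁻¹
Only (2) matches m²·s⁻².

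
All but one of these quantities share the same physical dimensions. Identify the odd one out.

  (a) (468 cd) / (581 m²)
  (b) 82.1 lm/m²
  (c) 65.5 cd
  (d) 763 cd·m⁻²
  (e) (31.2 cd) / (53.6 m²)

(c)

Expand each in SI base units:
  (a) [cd] / [m²] = m⁻²·cd
  (b) lm·m⁻² = cd·m⁻² = m⁻²·cd
  (c) cd
  (d) cd·m⁻² = m⁻²·cd
  (e) [cd] / [m²] = m⁻²·cd
All reduce to m⁻²·cd except (c), which is cd.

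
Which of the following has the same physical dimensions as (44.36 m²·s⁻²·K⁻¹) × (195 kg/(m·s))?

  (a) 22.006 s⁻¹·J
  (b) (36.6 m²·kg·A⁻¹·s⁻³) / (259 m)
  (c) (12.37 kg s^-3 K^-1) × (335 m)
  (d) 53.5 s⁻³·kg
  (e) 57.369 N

Reference: [m²·s⁻²·K⁻¹] · [kg·m⁻¹·s⁻¹] = kg·m·s⁻³·K⁻¹.
Each option:
  (a) J·s⁻¹ = N·m·s⁻¹ = kg·m²·s⁻³
  (b) [kg·m²·s⁻³·A⁻¹] / [m] = kg·m·s⁻³·A⁻¹
  (c) [kg·s⁻³·K⁻¹] · [m] = kg·m·s⁻³·K⁻¹  ← same
  (d) kg·s⁻³
  (e) N = kg·m·s⁻²
Only (c) matches kg·m·s⁻³·K⁻¹.

(c)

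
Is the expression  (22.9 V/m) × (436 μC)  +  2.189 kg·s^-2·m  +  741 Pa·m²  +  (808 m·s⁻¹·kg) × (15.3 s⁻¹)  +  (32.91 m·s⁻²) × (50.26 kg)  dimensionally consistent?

Yes

Dimensions:
  (22.9 V/m) × (436 μC):  [kg·m·s⁻³·A⁻¹] · [s·A] = kg·m·s⁻²
  2.189 kg·s^-2·m:  kg·m·s⁻²
  741 Pa·m²:  Pa·m² = N·m⁻²·m² = kg·m·s⁻²
  (808 m·s⁻¹·kg) × (15.3 s⁻¹):  [kg·m·s⁻¹] · [s⁻¹] = kg·m·s⁻²
  (32.91 m·s⁻²) × (50.26 kg):  [m·s⁻²] · [kg] = kg·m·s⁻²
Every term reduces to kg·m·s⁻².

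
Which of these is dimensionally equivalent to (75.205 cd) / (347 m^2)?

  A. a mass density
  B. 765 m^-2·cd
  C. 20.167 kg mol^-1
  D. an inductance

B.

Reference: [cd] / [m²] = m⁻²·cd.
Each option:
  A. [mass density] = kg·m⁻³
  B. cd·m⁻² = m⁻²·cd  ← same
  C. kg·mol⁻¹
  D. [inductance] = kg·m²·s⁻²·A⁻²
Only B. matches m⁻²·cd.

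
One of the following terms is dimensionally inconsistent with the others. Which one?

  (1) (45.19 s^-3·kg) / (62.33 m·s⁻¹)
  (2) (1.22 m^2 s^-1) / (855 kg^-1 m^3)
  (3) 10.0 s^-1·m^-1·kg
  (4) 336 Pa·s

(1)

Work out the base dimensions of each:
  (1) [kg·s⁻³] / [m·s⁻¹] = kg·m⁻¹·s⁻²
  (2) [m²·s⁻¹] / [kg⁻¹·m³] = kg·m⁻¹·s⁻¹
  (3) kg·m⁻¹·s⁻¹
  (4) Pa·s = N·m⁻²·s = kg·m⁻¹·s⁻¹
All reduce to kg·m⁻¹·s⁻¹ except (1), which is kg·m⁻¹·s⁻².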